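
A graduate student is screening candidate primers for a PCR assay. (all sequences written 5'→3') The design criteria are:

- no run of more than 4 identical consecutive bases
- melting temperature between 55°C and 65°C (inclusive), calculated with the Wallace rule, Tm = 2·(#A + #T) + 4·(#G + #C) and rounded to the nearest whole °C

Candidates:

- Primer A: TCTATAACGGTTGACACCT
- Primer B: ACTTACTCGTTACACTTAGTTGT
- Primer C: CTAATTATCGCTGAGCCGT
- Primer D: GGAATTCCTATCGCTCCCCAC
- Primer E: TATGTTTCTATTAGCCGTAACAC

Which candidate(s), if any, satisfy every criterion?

Primer B, Primer C and Primer E.

Primer A (19 nt, A=5 T=6 G=3 C=5): longest run = 2 ✓; Tm = 2·11 + 4·8 = 54°C, outside 55–65°C ✗ — fails.
Primer B (23 nt, A=5 T=10 G=3 C=5): longest run = 2 ✓; Tm = 2·15 + 4·8 = 62°C ✓ — passes.
Primer C (19 nt, A=4 T=6 G=4 C=5): longest run = 2 ✓; Tm = 2·10 + 4·9 = 56°C ✓ — passes.
Primer D (21 nt, A=4 T=5 G=3 C=9): longest run = 4 ✓; Tm = 2·9 + 4·12 = 66°C, outside 55–65°C ✗ — fails.
Primer E (23 nt, A=6 T=9 G=3 C=5): longest run = 3 ✓; Tm = 2·15 + 4·8 = 62°C ✓ — passes.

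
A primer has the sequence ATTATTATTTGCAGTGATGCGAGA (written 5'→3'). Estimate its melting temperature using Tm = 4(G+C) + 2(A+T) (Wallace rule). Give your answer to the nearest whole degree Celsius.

Base counts: A=7, T=9, G=6, C=2 (length 24).
Tm = 2·(7+9) + 4·(6+2) = 2·16 + 4·8 = 32 + 32 = 64°C.

64°C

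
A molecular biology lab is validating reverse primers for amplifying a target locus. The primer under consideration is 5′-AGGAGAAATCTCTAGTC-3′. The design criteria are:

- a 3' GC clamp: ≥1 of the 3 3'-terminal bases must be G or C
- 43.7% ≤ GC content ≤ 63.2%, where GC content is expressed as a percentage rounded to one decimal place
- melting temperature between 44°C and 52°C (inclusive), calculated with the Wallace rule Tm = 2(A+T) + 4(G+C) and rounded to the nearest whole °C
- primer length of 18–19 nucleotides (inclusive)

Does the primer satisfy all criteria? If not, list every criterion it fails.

Base counts: A=6, T=4, G=4, C=3 (length 17).
GC clamp: 3' end GTC has 2 G/C ✓
GC content: GC 7/17 = 41.2%, outside 43.7–63.2% ✗
Tm: Tm = 2·10 + 4·7 = 48°C ✓
length: length 17, outside 18–19 ✗

Fails: GC content, length.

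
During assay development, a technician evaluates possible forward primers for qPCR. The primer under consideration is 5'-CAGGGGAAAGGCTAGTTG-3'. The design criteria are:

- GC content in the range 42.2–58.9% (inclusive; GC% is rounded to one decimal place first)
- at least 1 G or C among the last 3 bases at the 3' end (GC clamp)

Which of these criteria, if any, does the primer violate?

Meets all criteria.

Base counts: A=5, T=3, G=8, C=2 (length 18).
GC content: GC 10/18 = 55.6% ✓
GC clamp: 3' end TTG has 1 G/C ✓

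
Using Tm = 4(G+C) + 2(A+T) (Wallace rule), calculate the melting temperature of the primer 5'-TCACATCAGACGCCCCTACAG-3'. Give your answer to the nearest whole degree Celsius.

Base counts: A=6, T=3, G=3, C=9 (length 21).
Tm = 2·(6+3) + 4·(3+9) = 2·9 + 4·12 = 18 + 48 = 66°C.

66°C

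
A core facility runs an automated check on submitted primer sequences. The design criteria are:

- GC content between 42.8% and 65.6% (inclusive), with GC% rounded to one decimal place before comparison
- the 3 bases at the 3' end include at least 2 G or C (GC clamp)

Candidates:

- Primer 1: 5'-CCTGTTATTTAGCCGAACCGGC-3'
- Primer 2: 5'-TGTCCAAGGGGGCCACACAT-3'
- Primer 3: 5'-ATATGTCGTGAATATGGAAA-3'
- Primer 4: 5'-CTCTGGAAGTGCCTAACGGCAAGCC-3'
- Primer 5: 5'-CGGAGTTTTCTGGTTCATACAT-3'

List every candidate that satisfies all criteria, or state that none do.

Primer 1 (22 nt, A=4 T=6 G=5 C=7): GC 12/22 = 54.5% ✓; 3' end GGC has 3 G/C ✓ — passes.
Primer 2 (20 nt, A=5 T=3 G=6 C=6): GC 12/20 = 60.0% ✓; 3' end CAT has 1 G/C, need ≥2 ✗ — fails.
Primer 3 (20 nt, A=8 T=6 G=5 C=1): GC 6/20 = 30.0%, outside 42.8–65.6% ✗; 3' end AAA has 0 G/C, need ≥2 ✗ — fails.
Primer 4 (25 nt, A=6 T=4 G=7 C=8): GC 15/25 = 60.0% ✓; 3' end GCC has 3 G/C ✓ — passes.
Primer 5 (22 nt, A=4 T=9 G=5 C=4): GC 9/22 = 40.9%, outside 42.8–65.6% ✗; 3' end CAT has 1 G/C, need ≥2 ✗ — fails.

Primer 1 and Primer 4.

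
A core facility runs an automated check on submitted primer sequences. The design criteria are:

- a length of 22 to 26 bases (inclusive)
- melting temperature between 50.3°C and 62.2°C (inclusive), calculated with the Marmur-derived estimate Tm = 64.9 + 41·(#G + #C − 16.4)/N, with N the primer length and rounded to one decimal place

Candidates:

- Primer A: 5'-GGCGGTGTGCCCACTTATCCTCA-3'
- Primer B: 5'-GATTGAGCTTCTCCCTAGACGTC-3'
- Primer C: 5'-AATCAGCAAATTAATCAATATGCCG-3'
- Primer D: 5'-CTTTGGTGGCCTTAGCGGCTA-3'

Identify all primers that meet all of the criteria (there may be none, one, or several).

Primer A (23 nt, A=3 T=6 G=6 C=8): length 23 ✓; Tm = 64.9 + 41·(14 − 16.4)/23 = 60.6°C ✓ — passes.
Primer B (23 nt, A=4 T=7 G=5 C=7): length 23 ✓; Tm = 64.9 + 41·(12 − 16.4)/23 = 57.1°C ✓ — passes.
Primer C (25 nt, A=11 T=6 G=3 C=5): length 25 ✓; Tm = 64.9 + 41·(8 − 16.4)/25 = 51.1°C ✓ — passes.
Primer D (21 nt, A=2 T=7 G=7 C=5): length 21, outside 22–26 ✗; Tm = 64.9 + 41·(12 − 16.4)/21 = 56.3°C ✓ — fails.

Primer A, Primer B and Primer C.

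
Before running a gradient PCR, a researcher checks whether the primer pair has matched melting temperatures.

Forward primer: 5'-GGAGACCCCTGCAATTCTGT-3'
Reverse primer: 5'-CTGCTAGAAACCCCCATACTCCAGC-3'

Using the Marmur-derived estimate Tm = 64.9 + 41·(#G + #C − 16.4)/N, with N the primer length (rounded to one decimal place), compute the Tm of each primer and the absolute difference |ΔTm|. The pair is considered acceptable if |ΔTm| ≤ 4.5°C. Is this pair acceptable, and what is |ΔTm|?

|ΔTm| = 7.2°C; the pair is not acceptable.

Forward: G+C = 11, N = 20 → Tm = 64.9 + 41·(11 − 16.4)/20 = 53.8°C.
Reverse: G+C = 14, N = 25 → Tm = 64.9 + 41·(14 − 16.4)/25 = 61.0°C.
|ΔTm| = |53.8 − 61.0| = 7.2°C, > 4.5°C.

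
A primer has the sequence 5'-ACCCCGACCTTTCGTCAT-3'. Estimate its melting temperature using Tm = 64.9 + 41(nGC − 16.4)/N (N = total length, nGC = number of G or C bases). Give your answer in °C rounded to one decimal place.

Base counts: A=3, T=5, G=2, C=8; G+C = 10, N = 18.
Tm = 64.9 + 41·(10 − 16.4)/18 = 64.9 + -262.40/18 = 50.3°C.

50.3°C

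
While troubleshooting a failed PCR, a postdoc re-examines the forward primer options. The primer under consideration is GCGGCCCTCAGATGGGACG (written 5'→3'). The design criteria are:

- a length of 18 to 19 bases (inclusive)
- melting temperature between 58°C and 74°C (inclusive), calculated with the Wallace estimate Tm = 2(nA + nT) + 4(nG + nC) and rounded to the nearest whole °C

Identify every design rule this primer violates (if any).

Base counts: A=3, T=2, G=8, C=6 (length 19).
length: length 19 ✓
Tm: Tm = 2·5 + 4·14 = 66°C ✓

Meets all criteria.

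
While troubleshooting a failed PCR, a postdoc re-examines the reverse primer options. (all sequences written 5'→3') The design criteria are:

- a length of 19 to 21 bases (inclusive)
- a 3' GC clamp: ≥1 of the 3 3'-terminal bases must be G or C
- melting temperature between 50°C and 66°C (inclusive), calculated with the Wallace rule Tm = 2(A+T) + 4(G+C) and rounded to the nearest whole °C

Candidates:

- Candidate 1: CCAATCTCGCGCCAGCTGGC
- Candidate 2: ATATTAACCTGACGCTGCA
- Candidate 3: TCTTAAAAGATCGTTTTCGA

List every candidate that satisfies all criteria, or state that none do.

Candidate 1 (20 nt, A=3 T=3 G=5 C=9): length 20 ✓; 3' end GGC has 3 G/C ✓; Tm = 2·6 + 4·14 = 68°C, outside 50–66°C ✗ — fails.
Candidate 2 (19 nt, A=6 T=5 G=3 C=5): length 19 ✓; 3' end GCA has 2 G/C ✓; Tm = 2·11 + 4·8 = 54°C ✓ — passes.
Candidate 3 (20 nt, A=6 T=8 G=3 C=3): length 20 ✓; 3' end CGA has 2 G/C ✓; Tm = 2·14 + 4·6 = 52°C ✓ — passes.

Candidate 2 and Candidate 3.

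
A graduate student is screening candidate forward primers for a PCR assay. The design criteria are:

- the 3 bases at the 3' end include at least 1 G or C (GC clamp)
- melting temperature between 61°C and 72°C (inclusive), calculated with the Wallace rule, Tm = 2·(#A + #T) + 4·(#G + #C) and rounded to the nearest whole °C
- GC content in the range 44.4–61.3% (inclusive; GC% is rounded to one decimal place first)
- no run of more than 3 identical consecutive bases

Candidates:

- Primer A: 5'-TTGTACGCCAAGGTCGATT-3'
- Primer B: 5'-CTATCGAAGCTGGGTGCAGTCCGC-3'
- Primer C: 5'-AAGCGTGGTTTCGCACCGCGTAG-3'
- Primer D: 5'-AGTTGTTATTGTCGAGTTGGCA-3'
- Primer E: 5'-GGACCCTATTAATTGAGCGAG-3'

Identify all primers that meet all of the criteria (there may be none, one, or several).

Primer E only.

Primer A (19 nt, A=4 T=6 G=5 C=4): 3' end ATT has 0 G/C, need ≥1 ✗; Tm = 2·10 + 4·9 = 56°C, outside 61–72°C ✗; GC 9/19 = 47.4% ✓; longest run = 2 ✓ — fails.
Primer B (24 nt, A=4 T=5 G=8 C=7): 3' end CGC has 3 G/C ✓; Tm = 2·9 + 4·15 = 78°C, outside 61–72°C ✗; GC 15/24 = 62.5%, outside 44.4–61.3% ✗; longest run = 3 ✓ — fails.
Primer C (23 nt, A=4 T=5 G=8 C=6): 3' end TAG has 1 G/C ✓; Tm = 2·9 + 4·14 = 74°C, outside 61–72°C ✗; GC 14/23 = 60.9% ✓; longest run = 3 ✓ — fails.
Primer D (22 nt, A=4 T=9 G=7 C=2): 3' end GCA has 2 G/C ✓; Tm = 2·13 + 4·9 = 62°C ✓; GC 9/22 = 40.9%, outside 44.4–61.3% ✗; longest run = 2 ✓ — fails.
Primer E (21 nt, A=6 T=5 G=6 C=4): 3' end GAG has 2 G/C ✓; Tm = 2·11 + 4·10 = 62°C ✓; GC 10/21 = 47.6% ✓; longest run = 3 ✓ — passes.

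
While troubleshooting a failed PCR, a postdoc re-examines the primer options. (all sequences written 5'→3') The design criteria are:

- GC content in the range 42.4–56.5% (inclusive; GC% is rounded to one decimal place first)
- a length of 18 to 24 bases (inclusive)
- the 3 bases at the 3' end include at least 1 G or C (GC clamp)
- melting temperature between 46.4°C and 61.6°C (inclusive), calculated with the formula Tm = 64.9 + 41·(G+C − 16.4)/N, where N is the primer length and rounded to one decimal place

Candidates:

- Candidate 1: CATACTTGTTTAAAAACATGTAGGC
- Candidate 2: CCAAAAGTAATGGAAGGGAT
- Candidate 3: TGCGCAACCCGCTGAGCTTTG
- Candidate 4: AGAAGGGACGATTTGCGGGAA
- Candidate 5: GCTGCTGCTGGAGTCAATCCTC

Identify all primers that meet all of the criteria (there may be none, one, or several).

Candidate 1 (25 nt, A=9 T=8 G=4 C=4): GC 8/25 = 32.0%, outside 42.4–56.5% ✗; length 25, outside 18–24 ✗; 3' end GGC has 3 G/C ✓; Tm = 64.9 + 41·(8 − 16.4)/25 = 51.1°C ✓ — fails.
Candidate 2 (20 nt, A=9 T=3 G=6 C=2): GC 8/20 = 40.0%, outside 42.4–56.5% ✗; length 20 ✓; 3' end GAT has 1 G/C ✓; Tm = 64.9 + 41·(8 − 16.4)/20 = 47.7°C ✓ — fails.
Candidate 3 (21 nt, A=3 T=5 G=6 C=7): GC 13/21 = 61.9%, outside 42.4–56.5% ✗; length 21 ✓; 3' end TTG has 1 G/C ✓; Tm = 64.9 + 41·(13 − 16.4)/21 = 58.3°C ✓ — fails.
Candidate 4 (21 nt, A=7 T=3 G=9 C=2): GC 11/21 = 52.4% ✓; length 21 ✓; 3' end GAA has 1 G/C ✓; Tm = 64.9 + 41·(11 − 16.4)/21 = 54.4°C ✓ — passes.
Candidate 5 (22 nt, A=3 T=6 G=6 C=7): GC 13/22 = 59.1%, outside 42.4–56.5% ✗; length 22 ✓; 3' end CTC has 2 G/C ✓; Tm = 64.9 + 41·(13 − 16.4)/22 = 58.6°C ✓ — fails.

Candidate 4 only.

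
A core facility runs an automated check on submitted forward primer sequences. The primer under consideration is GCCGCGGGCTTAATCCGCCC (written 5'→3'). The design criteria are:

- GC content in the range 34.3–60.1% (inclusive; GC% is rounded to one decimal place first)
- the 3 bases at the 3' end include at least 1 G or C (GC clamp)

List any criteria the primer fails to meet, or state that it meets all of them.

Base counts: A=2, T=3, G=6, C=9 (length 20).
GC content: GC 15/20 = 75.0%, outside 34.3–60.1% ✗
GC clamp: 3' end CCC has 3 G/C ✓

Fails: GC content.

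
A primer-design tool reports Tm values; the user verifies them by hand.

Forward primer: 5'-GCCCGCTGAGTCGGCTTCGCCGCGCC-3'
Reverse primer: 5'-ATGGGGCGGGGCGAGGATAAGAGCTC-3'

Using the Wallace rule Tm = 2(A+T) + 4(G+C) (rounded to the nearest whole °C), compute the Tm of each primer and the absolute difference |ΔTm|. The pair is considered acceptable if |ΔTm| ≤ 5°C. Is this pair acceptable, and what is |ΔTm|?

|ΔTm| = 8°C; the pair is not acceptable.

Forward: A=1 T=4 G=9 C=12 → Tm = 2·5 + 4·21 = 94°C.
Reverse: A=6 T=3 G=13 C=4 → Tm = 2·9 + 4·17 = 86°C.
|ΔTm| = |94 − 86| = 8°C, > 5°C.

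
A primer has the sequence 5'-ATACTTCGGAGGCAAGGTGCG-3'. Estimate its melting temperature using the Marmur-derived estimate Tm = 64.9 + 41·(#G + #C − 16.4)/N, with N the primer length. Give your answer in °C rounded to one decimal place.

Base counts: A=5, T=4, G=8, C=4; G+C = 12, N = 21.
Tm = 64.9 + 41·(12 − 16.4)/21 = 64.9 + -180.40/21 = 56.3°C.

56.3°C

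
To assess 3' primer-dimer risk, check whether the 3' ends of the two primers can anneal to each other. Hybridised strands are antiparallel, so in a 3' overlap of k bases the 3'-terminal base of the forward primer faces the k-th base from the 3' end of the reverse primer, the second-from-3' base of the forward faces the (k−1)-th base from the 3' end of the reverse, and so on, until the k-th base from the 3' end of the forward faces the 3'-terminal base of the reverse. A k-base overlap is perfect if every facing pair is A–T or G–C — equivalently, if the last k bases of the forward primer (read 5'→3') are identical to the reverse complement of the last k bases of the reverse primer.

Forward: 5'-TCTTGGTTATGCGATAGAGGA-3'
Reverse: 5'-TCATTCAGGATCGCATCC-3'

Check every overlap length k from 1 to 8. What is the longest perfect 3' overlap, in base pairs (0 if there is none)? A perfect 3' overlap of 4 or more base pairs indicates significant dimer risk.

Longest perfect overlap: 3 complementary base pairs; below the dimer-risk threshold (threshold 4).

Last 8 bases (5'→3') — forward …ATAGAGGA, reverse …TCGCATCC.
Reverse complement of the reverse primer's last 8 bases: GGATGCGA; its first k bases are the reverse complement of the reverse primer's last k bases, so a perfect k-base overlap needs the forward primer's last k bases to equal them.
Comparing (forward last k vs required): k=1: A vs G ✗; k=2: GA vs GG ✗; k=3: GGA vs GGA ✓; k=4: AGGA vs GGAT ✗; k=5: GAGGA vs GGATG ✗; k=6: AGAGGA vs GGATGC ✗; k=7: TAGAGGA vs GGATGCG ✗; k=8: ATAGAGGA vs GGATGCGA ✗.
Only k = 3 is perfect, so the longest perfect 3' overlap is 3.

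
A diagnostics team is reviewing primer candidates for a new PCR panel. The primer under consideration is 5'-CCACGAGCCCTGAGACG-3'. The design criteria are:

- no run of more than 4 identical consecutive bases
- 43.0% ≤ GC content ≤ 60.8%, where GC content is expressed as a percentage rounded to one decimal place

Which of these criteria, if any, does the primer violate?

Base counts: A=4, T=1, G=5, C=7 (length 17).
homopolymer run: longest run = 3 ✓
GC content: GC 12/17 = 70.6%, outside 43.0–60.8% ✗

Fails: GC content.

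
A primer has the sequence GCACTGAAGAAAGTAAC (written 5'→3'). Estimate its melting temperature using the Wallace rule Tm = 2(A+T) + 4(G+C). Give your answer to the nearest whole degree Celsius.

Base counts: A=8, T=2, G=4, C=3 (length 17).
Tm = 2·(8+2) + 4·(4+3) = 2·10 + 4·7 = 20 + 28 = 48°C.

48°C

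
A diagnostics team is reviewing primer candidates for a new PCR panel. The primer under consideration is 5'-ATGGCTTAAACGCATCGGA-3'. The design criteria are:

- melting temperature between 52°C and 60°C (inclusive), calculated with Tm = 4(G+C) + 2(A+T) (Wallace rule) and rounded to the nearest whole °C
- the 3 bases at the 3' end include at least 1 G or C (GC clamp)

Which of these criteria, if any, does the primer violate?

Meets all criteria.

Base counts: A=6, T=4, G=5, C=4 (length 19).
Tm: Tm = 2·10 + 4·9 = 56°C ✓
GC clamp: 3' end GGA has 2 G/C ✓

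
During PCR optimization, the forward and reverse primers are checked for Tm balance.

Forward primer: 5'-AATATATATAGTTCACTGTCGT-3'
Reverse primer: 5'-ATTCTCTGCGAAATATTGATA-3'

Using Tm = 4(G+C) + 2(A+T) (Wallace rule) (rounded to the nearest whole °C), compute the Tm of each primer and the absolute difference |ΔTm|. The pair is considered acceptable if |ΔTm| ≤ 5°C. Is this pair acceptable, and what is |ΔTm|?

|ΔTm| = 2°C; the pair is acceptable.

Forward: A=7 T=9 G=3 C=3 → Tm = 2·16 + 4·6 = 56°C.
Reverse: A=7 T=8 G=3 C=3 → Tm = 2·15 + 4·6 = 54°C.
|ΔTm| = |56 − 54| = 2°C, ≤ 5°C.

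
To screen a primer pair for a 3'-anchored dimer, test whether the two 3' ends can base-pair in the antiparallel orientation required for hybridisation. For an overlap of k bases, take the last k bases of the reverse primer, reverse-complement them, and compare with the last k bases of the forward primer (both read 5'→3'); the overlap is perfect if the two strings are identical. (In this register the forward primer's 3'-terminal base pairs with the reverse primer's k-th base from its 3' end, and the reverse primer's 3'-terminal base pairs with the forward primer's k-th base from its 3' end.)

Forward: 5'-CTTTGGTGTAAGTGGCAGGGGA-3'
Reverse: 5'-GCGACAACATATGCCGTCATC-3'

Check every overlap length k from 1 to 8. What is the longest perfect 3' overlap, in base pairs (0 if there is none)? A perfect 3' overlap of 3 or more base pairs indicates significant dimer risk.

Last 8 bases (5'→3') — forward …GCAGGGGA, reverse …CCGTCATC.
Reverse complement of the reverse primer's last 8 bases: GATGACGG; its first k bases are the reverse complement of the reverse primer's last k bases, so a perfect k-base overlap needs the forward primer's last k bases to equal them.
Comparing (forward last k vs required): k=1: A vs G ✗; k=2: GA vs GA ✓; k=3: GGA vs GAT ✗; k=4: GGGA vs GATG ✗; k=5: GGGGA vs GATGA ✗; k=6: AGGGGA vs GATGAC ✗; k=7: CAGGGGA vs GATGACG ✗; k=8: GCAGGGGA vs GATGACGG ✗.
Only k = 2 is perfect, so the longest perfect 3' overlap is 2.

Longest perfect overlap: 2 complementary base pairs; below the dimer-risk threshold (threshold 3).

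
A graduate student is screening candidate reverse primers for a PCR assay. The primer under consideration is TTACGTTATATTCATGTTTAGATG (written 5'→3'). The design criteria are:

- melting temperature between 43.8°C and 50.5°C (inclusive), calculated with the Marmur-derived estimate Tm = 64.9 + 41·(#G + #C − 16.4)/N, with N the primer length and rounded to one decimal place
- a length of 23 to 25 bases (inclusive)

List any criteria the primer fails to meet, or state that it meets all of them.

Base counts: A=6, T=12, G=4, C=2 (length 24).
Tm: Tm = 64.9 + 41·(6 − 16.4)/24 = 47.1°C ✓
length: length 24 ✓

Meets all criteria.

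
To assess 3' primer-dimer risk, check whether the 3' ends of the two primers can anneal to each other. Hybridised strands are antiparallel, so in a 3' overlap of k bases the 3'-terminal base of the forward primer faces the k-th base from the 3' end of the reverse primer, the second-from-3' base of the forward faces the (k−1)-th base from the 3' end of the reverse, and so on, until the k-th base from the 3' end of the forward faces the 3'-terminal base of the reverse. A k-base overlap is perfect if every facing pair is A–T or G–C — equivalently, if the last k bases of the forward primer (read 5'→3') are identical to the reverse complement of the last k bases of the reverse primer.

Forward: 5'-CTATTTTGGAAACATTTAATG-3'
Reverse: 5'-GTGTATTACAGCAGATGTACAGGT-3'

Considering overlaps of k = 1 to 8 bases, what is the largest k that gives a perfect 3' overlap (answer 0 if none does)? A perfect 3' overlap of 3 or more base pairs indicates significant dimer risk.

Longest perfect overlap: 0 complementary base pairs; below the dimer-risk threshold (threshold 3).

Last 8 bases (5'→3') — forward …ATTTAATG, reverse …GTACAGGT.
Reverse complement of the reverse primer's last 8 bases: ACCTGTAC; its first k bases are the reverse complement of the reverse primer's last k bases, so a perfect k-base overlap needs the forward primer's last k bases to equal them.
Comparing (forward last k vs required): k=1: G vs A ✗; k=2: TG vs AC ✗; k=3: ATG vs ACC ✗; k=4: AATG vs ACCT ✗; k=5: TAATG vs ACCTG ✗; k=6: TTAATG vs ACCTGT ✗; k=7: TTTAATG vs ACCTGTA ✗; k=8: ATTTAATG vs ACCTGTAC ✗.
No overlap length from 1 to 8 is perfect, so the longest perfect 3' overlap is 0.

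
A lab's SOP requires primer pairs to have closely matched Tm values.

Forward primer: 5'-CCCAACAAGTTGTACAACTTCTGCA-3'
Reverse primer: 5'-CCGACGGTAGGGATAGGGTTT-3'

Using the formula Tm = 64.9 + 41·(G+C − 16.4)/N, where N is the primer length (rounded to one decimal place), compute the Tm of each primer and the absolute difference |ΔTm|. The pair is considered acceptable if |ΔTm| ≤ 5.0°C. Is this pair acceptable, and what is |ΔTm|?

Forward: G+C = 11, N = 25 → Tm = 64.9 + 41·(11 − 16.4)/25 = 56.0°C.
Reverse: G+C = 12, N = 21 → Tm = 64.9 + 41·(12 − 16.4)/21 = 56.3°C.
|ΔTm| = |56.0 − 56.3| = 0.3°C, ≤ 5.0°C.

|ΔTm| = 0.3°C; the pair is acceptable.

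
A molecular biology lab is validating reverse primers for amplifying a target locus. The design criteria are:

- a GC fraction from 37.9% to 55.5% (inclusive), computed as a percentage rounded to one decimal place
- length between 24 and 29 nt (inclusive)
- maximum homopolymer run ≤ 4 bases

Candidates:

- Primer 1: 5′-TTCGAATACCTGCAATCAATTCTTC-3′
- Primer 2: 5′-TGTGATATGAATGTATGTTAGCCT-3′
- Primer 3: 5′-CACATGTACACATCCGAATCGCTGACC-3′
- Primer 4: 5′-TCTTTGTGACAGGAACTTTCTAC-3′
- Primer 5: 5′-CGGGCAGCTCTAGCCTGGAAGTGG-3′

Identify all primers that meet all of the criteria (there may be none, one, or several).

Primer 3 only.

Primer 1 (25 nt, A=7 T=9 G=2 C=7): GC 9/25 = 36.0%, outside 37.9–55.5% ✗; length 25 ✓; longest run = 2 ✓ — fails.
Primer 2 (24 nt, A=6 T=10 G=6 C=2): GC 8/24 = 33.3%, outside 37.9–55.5% ✗; length 24 ✓; longest run = 2 ✓ — fails.
Primer 3 (27 nt, A=8 T=5 G=4 C=10): GC 14/27 = 51.9% ✓; length 27 ✓; longest run = 2 ✓ — passes.
Primer 4 (23 nt, A=5 T=9 G=4 C=5): GC 9/23 = 39.1% ✓; length 23, outside 24–29 ✗; longest run = 3 ✓ — fails.
Primer 5 (24 nt, A=4 T=4 G=10 C=6): GC 16/24 = 66.7%, outside 37.9–55.5% ✗; length 24 ✓; longest run = 3 ✓ — fails.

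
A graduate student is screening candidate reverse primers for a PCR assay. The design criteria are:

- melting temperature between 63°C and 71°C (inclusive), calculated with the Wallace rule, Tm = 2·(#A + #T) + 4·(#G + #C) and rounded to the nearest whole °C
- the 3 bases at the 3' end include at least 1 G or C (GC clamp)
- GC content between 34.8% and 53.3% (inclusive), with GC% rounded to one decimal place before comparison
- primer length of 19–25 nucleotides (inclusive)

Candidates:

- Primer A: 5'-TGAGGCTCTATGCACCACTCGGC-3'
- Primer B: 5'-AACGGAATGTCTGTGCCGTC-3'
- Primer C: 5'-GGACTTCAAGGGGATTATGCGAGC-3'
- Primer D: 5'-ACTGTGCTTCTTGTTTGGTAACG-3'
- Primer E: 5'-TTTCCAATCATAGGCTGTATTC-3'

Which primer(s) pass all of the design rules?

Primer D only.

Primer A (23 nt, A=4 T=5 G=6 C=8): Tm = 2·9 + 4·14 = 74°C, outside 63–71°C ✗; 3' end GGC has 3 G/C ✓; GC 14/23 = 60.9%, outside 34.8–53.3% ✗; length 23 ✓ — fails.
Primer B (20 nt, A=4 T=5 G=6 C=5): Tm = 2·9 + 4·11 = 62°C, outside 63–71°C ✗; 3' end GTC has 2 G/C ✓; GC 11/20 = 55.0%, outside 34.8–53.3% ✗; length 20 ✓ — fails.
Primer C (24 nt, A=6 T=5 G=9 C=4): Tm = 2·11 + 4·13 = 74°C, outside 63–71°C ✗; 3' end AGC has 2 G/C ✓; GC 13/24 = 54.2%, outside 34.8–53.3% ✗; length 24 ✓ — fails.
Primer D (23 nt, A=3 T=10 G=6 C=4): Tm = 2·13 + 4·10 = 66°C ✓; 3' end ACG has 2 G/C ✓; GC 10/23 = 43.5% ✓; length 23 ✓ — passes.
Primer E (22 nt, A=5 T=9 G=3 C=5): Tm = 2·14 + 4·8 = 60°C, outside 63–71°C ✗; 3' end TTC has 1 G/C ✓; GC 8/22 = 36.4% ✓; length 22 ✓ — fails.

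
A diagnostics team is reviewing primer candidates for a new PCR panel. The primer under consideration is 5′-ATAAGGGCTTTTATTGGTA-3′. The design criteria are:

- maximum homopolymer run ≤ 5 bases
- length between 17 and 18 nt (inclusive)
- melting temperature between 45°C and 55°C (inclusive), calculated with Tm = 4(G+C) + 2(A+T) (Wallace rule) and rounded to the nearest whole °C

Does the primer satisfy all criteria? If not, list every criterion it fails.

Base counts: A=5, T=8, G=5, C=1 (length 19).
homopolymer run: longest run = 4 ✓
length: length 19, outside 17–18 ✗
Tm: Tm = 2·13 + 4·6 = 50°C ✓

Fails: length.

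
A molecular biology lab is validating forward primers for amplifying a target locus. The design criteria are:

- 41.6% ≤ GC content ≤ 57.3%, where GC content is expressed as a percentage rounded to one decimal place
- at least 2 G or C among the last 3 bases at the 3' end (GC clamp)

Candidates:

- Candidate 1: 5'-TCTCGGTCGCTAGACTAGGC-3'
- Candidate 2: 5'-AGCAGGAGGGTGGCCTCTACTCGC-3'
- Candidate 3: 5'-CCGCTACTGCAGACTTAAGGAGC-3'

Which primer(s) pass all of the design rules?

Candidate 1 (20 nt, A=3 T=5 G=6 C=6): GC 12/20 = 60.0%, outside 41.6–57.3% ✗; 3' end GGC has 3 G/C ✓ — fails.
Candidate 2 (24 nt, A=4 T=4 G=9 C=7): GC 16/24 = 66.7%, outside 41.6–57.3% ✗; 3' end CGC has 3 G/C ✓ — fails.
Candidate 3 (23 nt, A=6 T=4 G=6 C=7): GC 13/23 = 56.5% ✓; 3' end AGC has 2 G/C ✓ — passes.

Candidate 3 only.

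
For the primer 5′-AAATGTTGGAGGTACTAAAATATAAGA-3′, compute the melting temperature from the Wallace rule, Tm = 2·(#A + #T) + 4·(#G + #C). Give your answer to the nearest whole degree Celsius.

68°C

Base counts: A=13, T=7, G=6, C=1 (length 27).
Tm = 2·(13+7) + 4·(6+1) = 2·20 + 4·7 = 40 + 28 = 68°C.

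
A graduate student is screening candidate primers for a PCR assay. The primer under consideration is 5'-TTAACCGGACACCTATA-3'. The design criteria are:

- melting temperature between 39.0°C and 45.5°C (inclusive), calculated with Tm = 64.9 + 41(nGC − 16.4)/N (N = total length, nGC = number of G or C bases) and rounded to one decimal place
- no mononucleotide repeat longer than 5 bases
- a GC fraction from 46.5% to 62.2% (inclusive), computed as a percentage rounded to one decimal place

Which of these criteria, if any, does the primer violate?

Base counts: A=6, T=4, G=2, C=5 (length 17).
Tm: Tm = 64.9 + 41·(7 − 16.4)/17 = 42.2°C ✓
homopolymer run: longest run = 2 ✓
GC content: GC 7/17 = 41.2%, outside 46.5–62.2% ✗

Fails: GC content.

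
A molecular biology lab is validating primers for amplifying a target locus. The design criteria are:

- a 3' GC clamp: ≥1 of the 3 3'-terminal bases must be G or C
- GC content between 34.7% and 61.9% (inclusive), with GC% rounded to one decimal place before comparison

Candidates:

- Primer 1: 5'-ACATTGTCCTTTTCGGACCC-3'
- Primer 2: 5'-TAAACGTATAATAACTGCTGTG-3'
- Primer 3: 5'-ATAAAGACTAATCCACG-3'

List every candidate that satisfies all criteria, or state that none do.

Primer 1 (20 nt, A=3 T=7 G=3 C=7): 3' end CCC has 3 G/C ✓; GC 10/20 = 50.0% ✓ — passes.
Primer 2 (22 nt, A=8 T=7 G=4 C=3): 3' end GTG has 2 G/C ✓; GC 7/22 = 31.8%, outside 34.7–61.9% ✗ — fails.
Primer 3 (17 nt, A=8 T=3 G=2 C=4): 3' end ACG has 2 G/C ✓; GC 6/17 = 35.3% ✓ — passes.

Primer 1 and Primer 3.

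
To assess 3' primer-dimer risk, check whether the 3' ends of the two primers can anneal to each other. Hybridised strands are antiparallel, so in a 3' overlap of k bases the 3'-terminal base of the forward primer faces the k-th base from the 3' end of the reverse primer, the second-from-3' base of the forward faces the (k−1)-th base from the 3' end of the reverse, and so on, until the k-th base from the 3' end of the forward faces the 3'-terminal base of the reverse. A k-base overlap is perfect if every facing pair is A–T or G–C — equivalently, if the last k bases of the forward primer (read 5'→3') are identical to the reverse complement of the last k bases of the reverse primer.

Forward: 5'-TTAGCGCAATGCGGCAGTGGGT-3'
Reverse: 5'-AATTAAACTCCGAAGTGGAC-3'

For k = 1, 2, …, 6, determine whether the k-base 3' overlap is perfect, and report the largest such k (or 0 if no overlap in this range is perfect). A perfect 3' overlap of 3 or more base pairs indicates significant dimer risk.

Last 6 bases (5'→3') — forward …GTGGGT, reverse …GTGGAC.
Reverse complement of the reverse primer's last 6 bases: GTCCAC; its first k bases are the reverse complement of the reverse primer's last k bases, so a perfect k-base overlap needs the forward primer's last k bases to equal them.
Comparing (forward last k vs required): k=1: T vs G ✗; k=2: GT vs GT ✓; k=3: GGT vs GTC ✗; k=4: GGGT vs GTCC ✗; k=5: TGGGT vs GTCCA ✗; k=6: GTGGGT vs GTCCAC ✗.
Only k = 2 is perfect, so the longest perfect 3' overlap is 2.

Longest perfect overlap: 2 complementary base pairs; below the dimer-risk threshold (threshold 3).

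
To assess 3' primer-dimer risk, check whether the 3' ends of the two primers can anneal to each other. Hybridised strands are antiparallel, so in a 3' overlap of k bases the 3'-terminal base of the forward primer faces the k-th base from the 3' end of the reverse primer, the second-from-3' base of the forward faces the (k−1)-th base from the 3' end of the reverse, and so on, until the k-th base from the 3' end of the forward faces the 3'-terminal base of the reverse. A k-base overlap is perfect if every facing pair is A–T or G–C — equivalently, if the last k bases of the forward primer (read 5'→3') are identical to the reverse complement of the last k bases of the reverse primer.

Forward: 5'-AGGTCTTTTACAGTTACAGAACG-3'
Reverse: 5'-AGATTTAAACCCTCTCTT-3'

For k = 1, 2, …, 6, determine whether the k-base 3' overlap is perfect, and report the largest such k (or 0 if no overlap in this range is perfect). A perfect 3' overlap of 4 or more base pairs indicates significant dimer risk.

Last 6 bases (5'→3') — forward …AGAACG, reverse …TCTCTT.
Reverse complement of the reverse primer's last 6 bases: AAGAGA; its first k bases are the reverse complement of the reverse primer's last k bases, so a perfect k-base overlap needs the forward primer's last k bases to equal them.
Comparing (forward last k vs required): k=1: G vs A ✗; k=2: CG vs AA ✗; k=3: ACG vs AAG ✗; k=4: AACG vs AAGA ✗; k=5: GAACG vs AAGAG ✗; k=6: AGAACG vs AAGAGA ✗.
No overlap length from 1 to 6 is perfect, so the longest perfect 3' overlap is 0.

Longest perfect overlap: 0 complementary base pairs; below the dimer-risk threshold (threshold 4).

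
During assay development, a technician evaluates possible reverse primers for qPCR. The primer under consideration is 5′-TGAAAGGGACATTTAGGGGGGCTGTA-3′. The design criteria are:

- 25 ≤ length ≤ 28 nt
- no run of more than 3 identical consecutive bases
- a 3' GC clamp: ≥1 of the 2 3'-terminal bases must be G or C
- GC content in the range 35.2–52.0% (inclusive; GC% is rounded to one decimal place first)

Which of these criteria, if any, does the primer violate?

Base counts: A=7, T=6, G=11, C=2 (length 26).
length: length 26 ✓
homopolymer run: longest run = 6, exceeds 3 ✗
GC clamp: 3' end TA has 0 G/C, need ≥1 ✗
GC content: GC 13/26 = 50.0% ✓

Fails: homopolymer run, GC clamp.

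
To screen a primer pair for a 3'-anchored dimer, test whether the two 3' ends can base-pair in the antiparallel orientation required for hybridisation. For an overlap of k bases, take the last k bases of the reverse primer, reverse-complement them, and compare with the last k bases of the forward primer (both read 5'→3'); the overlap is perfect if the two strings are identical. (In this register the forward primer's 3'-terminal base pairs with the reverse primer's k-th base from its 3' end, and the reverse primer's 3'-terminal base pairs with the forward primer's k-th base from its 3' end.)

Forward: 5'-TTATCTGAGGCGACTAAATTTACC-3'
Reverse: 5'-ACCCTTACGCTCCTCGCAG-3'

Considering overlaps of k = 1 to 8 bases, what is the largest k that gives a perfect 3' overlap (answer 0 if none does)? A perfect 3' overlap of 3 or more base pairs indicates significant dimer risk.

Last 8 bases (5'→3') — forward …AATTTACC, reverse …CCTCGCAG.
Reverse complement of the reverse primer's last 8 bases: CTGCGAGG; its first k bases are the reverse complement of the reverse primer's last k bases, so a perfect k-base overlap needs the forward primer's last k bases to equal them.
Comparing (forward last k vs required): k=1: C vs C ✓; k=2: CC vs CT ✗; k=3: ACC vs CTG ✗; k=4: TACC vs CTGC ✗; k=5: TTACC vs CTGCG ✗; k=6: TTTACC vs CTGCGA ✗; k=7: ATTTACC vs CTGCGAG ✗; k=8: AATTTACC vs CTGCGAGG ✗.
Only k = 1 is perfect, so the longest perfect 3' overlap is 1.

Longest perfect overlap: 1 complementary base pair; below the dimer-risk threshold (threshold 3).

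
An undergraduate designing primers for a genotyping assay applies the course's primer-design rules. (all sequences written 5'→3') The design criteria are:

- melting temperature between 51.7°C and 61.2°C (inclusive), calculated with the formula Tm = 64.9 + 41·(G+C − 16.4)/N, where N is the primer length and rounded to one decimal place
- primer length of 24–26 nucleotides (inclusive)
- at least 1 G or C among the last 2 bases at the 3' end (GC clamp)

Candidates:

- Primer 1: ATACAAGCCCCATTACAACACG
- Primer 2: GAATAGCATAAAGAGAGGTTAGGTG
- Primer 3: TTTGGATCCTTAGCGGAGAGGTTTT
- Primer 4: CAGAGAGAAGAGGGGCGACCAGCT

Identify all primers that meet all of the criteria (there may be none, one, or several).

Primer 2 only.

Primer 1 (22 nt, A=9 T=3 G=2 C=8): Tm = 64.9 + 41·(10 − 16.4)/22 = 53.0°C ✓; length 22, outside 24–26 ✗; 3' end CG has 2 G/C ✓ — fails.
Primer 2 (25 nt, A=10 T=5 G=9 C=1): Tm = 64.9 + 41·(10 − 16.4)/25 = 54.4°C ✓; length 25 ✓; 3' end TG has 1 G/C ✓ — passes.
Primer 3 (25 nt, A=4 T=10 G=8 C=3): Tm = 64.9 + 41·(11 − 16.4)/25 = 56.0°C ✓; length 25 ✓; 3' end TT has 0 G/C, need ≥1 ✗ — fails.
Primer 4 (24 nt, A=8 T=1 G=10 C=5): Tm = 64.9 + 41·(15 − 16.4)/24 = 62.5°C, outside 51.7–61.2°C ✗; length 24 ✓; 3' end CT has 1 G/C ✓ — fails.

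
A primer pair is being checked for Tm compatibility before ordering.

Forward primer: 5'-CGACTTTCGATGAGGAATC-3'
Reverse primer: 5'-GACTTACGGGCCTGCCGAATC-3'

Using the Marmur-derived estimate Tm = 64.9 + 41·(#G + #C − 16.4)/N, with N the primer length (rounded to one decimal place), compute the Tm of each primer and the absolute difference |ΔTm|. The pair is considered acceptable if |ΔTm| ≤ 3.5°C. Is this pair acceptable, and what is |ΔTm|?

Forward: G+C = 9, N = 19 → Tm = 64.9 + 41·(9 − 16.4)/19 = 48.9°C.
Reverse: G+C = 13, N = 21 → Tm = 64.9 + 41·(13 − 16.4)/21 = 58.3°C.
|ΔTm| = |48.9 − 58.3| = 9.4°C, > 3.5°C.

|ΔTm| = 9.4°C; the pair is not acceptable.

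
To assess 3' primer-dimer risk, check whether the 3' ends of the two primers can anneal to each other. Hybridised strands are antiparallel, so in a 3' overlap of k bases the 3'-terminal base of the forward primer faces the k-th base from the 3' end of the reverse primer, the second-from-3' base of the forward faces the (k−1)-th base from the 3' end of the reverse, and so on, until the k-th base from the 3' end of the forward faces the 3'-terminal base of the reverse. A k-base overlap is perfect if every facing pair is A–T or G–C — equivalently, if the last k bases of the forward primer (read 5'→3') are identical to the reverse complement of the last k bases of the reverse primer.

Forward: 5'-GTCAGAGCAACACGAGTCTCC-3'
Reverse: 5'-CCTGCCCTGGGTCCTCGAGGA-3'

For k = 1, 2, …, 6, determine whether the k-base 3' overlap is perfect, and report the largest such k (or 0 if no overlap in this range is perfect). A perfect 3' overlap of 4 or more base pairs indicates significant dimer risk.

Last 6 bases (5'→3') — forward …GTCTCC, reverse …CGAGGA.
Reverse complement of the reverse primer's last 6 bases: TCCTCG; its first k bases are the reverse complement of the reverse primer's last k bases, so a perfect k-base overlap needs the forward primer's last k bases to equal them.
Comparing (forward last k vs required): k=1: C vs T ✗; k=2: CC vs TC ✗; k=3: TCC vs TCC ✓; k=4: CTCC vs TCCT ✗; k=5: TCTCC vs TCCTC ✗; k=6: GTCTCC vs TCCTCG ✗.
Only k = 3 is perfect, so the longest perfect 3' overlap is 3.

Longest perfect overlap: 3 complementary base pairs; below the dimer-risk threshold (threshold 4).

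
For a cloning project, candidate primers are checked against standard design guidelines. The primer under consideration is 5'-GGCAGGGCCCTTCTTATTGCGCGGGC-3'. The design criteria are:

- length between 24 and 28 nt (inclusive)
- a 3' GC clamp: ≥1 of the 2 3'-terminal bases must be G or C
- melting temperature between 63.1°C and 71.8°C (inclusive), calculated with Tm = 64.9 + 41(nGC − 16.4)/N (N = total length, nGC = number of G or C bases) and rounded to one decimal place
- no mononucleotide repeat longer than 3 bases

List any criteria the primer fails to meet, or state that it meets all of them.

Meets all criteria.

Base counts: A=2, T=6, G=10, C=8 (length 26).
length: length 26 ✓
GC clamp: 3' end GC has 2 G/C ✓
Tm: Tm = 64.9 + 41·(18 − 16.4)/26 = 67.4°C ✓
homopolymer run: longest run = 3 ✓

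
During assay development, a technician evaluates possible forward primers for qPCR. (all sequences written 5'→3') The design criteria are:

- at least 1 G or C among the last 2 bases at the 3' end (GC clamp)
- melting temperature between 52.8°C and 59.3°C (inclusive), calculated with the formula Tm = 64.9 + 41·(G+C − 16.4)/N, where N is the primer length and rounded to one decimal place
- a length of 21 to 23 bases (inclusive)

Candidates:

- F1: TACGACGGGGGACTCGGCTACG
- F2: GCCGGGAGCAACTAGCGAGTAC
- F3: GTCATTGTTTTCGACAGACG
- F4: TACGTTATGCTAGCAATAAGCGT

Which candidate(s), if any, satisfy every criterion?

F1 (22 nt, A=4 T=3 G=9 C=6): 3' end CG has 2 G/C ✓; Tm = 64.9 + 41·(15 − 16.4)/22 = 62.3°C, outside 52.8–59.3°C ✗; length 22 ✓ — fails.
F2 (22 nt, A=6 T=2 G=8 C=6): 3' end AC has 1 G/C ✓; Tm = 64.9 + 41·(14 − 16.4)/22 = 60.4°C, outside 52.8–59.3°C ✗; length 22 ✓ — fails.
F3 (20 nt, A=4 T=7 G=5 C=4): 3' end CG has 2 G/C ✓; Tm = 64.9 + 41·(9 − 16.4)/20 = 49.7°C, outside 52.8–59.3°C ✗; length 20, outside 21–23 ✗ — fails.
F4 (23 nt, A=7 T=7 G=5 C=4): 3' end GT has 1 G/C ✓; Tm = 64.9 + 41·(9 − 16.4)/23 = 51.7°C, outside 52.8–59.3°C ✗; length 23 ✓ — fails.

None of the candidates satisfy all criteria.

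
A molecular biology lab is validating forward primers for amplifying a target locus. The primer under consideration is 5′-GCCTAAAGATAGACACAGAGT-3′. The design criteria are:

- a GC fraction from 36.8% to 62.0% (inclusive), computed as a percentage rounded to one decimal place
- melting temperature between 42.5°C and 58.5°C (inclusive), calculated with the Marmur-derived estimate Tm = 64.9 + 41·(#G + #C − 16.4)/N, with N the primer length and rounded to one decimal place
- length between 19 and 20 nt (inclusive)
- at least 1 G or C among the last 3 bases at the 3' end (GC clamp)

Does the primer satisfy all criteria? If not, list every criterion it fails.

Fails: length.

Base counts: A=9, T=3, G=5, C=4 (length 21).
GC content: GC 9/21 = 42.9% ✓
Tm: Tm = 64.9 + 41·(9 − 16.4)/21 = 50.5°C ✓
length: length 21, outside 19–20 ✗
GC clamp: 3' end AGT has 1 G/C ✓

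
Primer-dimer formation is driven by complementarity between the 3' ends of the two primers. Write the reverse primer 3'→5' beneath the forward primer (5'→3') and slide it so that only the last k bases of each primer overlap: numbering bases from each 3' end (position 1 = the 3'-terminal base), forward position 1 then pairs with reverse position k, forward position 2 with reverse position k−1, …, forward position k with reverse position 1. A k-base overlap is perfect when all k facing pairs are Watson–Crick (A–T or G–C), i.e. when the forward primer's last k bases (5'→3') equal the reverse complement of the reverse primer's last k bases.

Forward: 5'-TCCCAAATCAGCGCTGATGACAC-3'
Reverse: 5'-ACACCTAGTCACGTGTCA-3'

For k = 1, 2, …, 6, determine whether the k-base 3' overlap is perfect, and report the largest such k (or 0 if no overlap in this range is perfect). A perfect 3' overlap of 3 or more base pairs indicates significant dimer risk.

Longest perfect overlap: 6 complementary base pairs; significant dimer risk (threshold 3).

Last 6 bases (5'→3') — forward …TGACAC, reverse …GTGTCA.
Reverse complement of the reverse primer's last 6 bases: TGACAC; its first k bases are the reverse complement of the reverse primer's last k bases, so a perfect k-base overlap needs the forward primer's last k bases to equal them.
Comparing (forward last k vs required): k=1: C vs T ✗; k=2: AC vs TG ✗; k=3: CAC vs TGA ✗; k=4: ACAC vs TGAC ✗; k=5: GACAC vs TGACA ✗; k=6: TGACAC vs TGACAC ✓.
Only k = 6 is perfect, so the longest perfect 3' overlap is 6.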